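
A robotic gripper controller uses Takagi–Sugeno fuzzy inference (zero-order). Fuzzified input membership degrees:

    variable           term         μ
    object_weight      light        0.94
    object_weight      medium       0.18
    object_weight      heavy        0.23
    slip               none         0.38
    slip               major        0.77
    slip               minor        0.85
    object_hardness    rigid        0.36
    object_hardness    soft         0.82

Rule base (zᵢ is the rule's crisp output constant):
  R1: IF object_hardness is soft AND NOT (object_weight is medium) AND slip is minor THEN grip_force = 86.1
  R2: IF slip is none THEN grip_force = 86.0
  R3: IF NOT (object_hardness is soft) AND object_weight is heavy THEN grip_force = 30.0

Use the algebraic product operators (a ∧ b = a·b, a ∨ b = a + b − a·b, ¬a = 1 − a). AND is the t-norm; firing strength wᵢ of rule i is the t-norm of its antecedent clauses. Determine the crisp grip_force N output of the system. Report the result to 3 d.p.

83.723

R1 (z=86.1): soft=0.82, ¬medium=1−0.18=0.82, minor=0.85; AND[a·b] → w = 0.5715
R2 (z=86.0): none=0.38 → w = 0.3800
R3 (z=30.0): ¬soft=1−0.82=0.18, heavy=0.23; AND[a·b] → w = 0.0414
Weighted average = (0.5715·86.1 + 0.3800·86.0 + 0.0414·30.0) / (0.5715 + 0.3800 + 0.0414)
  = 83.1316 / 0.9929 = 83.723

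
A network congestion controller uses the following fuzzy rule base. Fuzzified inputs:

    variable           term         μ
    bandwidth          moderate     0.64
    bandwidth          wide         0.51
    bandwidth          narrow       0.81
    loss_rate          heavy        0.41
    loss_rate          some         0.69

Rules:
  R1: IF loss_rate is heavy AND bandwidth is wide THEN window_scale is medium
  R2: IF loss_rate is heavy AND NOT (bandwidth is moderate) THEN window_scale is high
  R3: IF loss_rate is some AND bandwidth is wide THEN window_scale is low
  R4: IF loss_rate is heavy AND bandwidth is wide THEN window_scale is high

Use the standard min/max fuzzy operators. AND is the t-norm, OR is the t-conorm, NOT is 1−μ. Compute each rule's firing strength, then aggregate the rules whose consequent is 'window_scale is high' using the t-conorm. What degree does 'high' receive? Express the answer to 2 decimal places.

R1: heavy=0.41, wide=0.51; AND[min(a, b)] → w = 0.41
R2: heavy=0.41, ¬moderate=1−0.64=0.36; AND[min(a, b)] → w = 0.36
R3: some=0.69, wide=0.51; AND[min(a, b)] → w = 0.51
R4: heavy=0.41, wide=0.51; AND[min(a, b)] → w = 0.41
Rules with consequent 'high': {R2, R4} → strengths 0.36, 0.41
Aggregate via t-conorm [max(a, b)]: 0.41

0.41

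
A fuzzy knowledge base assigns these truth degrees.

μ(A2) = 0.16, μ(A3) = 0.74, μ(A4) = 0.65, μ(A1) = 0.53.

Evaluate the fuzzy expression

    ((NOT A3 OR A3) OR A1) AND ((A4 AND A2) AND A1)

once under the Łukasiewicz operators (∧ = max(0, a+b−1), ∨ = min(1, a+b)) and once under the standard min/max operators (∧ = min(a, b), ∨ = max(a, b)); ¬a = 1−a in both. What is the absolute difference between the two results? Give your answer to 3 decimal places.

Under Łukasiewicz:
  NOT A3 = 1 − 0.74 = 0.26
  NOT A3 OR A3 = min(1, a+b) on (0.26, 0.74) = 1.00
  (NOT A3 OR A3) OR A1 = min(1, a+b) on (1.00, 0.53) = 1.00
  A4 AND A2 = max(0, a+b−1) on (0.65, 0.16) = 0.00
  (A4 AND A2) AND A1 = max(0, a+b−1) on (0.00, 0.53) = 0.00
  ((NOT A3 OR A3) OR A1) AND ((A4 AND A2) AND A1) = max(0, a+b−1) on (1.00, 0.00) = 0.00
  → value = 0.0000
Under standard min/max:
  NOT A3 = 1 − 0.74 = 0.26
  NOT A3 OR A3 = max(a, b) on (0.26, 0.74) = 0.74
  (NOT A3 OR A3) OR A1 = max(a, b) on (0.74, 0.53) = 0.74
  A4 AND A2 = min(a, b) on (0.65, 0.16) = 0.16
  (A4 AND A2) AND A1 = min(a, b) on (0.16, 0.53) = 0.16
  ((NOT A3 OR A3) OR A1) AND ((A4 AND A2) AND A1) = min(a, b) on (0.74, 0.16) = 0.16
  → value = 0.1600
|0.0000 − 0.1600| = 0.160

0.160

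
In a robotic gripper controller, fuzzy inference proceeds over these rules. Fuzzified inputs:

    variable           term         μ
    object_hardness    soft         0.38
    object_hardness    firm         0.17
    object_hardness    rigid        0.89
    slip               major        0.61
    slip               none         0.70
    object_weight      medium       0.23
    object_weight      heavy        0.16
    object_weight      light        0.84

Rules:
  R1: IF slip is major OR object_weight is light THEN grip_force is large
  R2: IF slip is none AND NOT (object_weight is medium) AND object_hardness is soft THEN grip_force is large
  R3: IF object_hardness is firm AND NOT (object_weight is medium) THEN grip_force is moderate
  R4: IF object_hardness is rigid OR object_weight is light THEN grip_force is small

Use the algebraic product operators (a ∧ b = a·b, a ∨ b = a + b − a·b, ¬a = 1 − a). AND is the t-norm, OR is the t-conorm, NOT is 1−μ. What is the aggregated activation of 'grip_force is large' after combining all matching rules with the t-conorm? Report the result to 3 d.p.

R1: major=0.61, light=0.84; OR[a + b − a·b] → w = 0.9376
R2: none=0.70, ¬medium=1−0.23=0.77, soft=0.38; AND[a·b] → w = 0.2048
R3: firm=0.17, ¬medium=1−0.23=0.77; AND[a·b] → w = 0.1309
R4: rigid=0.89, light=0.84; OR[a + b − a·b] → w = 0.9824
Rules with consequent 'large': {R1, R2} → strengths 0.9376, 0.2048
Aggregate via t-conorm [a + b − a·b]: 0.9504

0.950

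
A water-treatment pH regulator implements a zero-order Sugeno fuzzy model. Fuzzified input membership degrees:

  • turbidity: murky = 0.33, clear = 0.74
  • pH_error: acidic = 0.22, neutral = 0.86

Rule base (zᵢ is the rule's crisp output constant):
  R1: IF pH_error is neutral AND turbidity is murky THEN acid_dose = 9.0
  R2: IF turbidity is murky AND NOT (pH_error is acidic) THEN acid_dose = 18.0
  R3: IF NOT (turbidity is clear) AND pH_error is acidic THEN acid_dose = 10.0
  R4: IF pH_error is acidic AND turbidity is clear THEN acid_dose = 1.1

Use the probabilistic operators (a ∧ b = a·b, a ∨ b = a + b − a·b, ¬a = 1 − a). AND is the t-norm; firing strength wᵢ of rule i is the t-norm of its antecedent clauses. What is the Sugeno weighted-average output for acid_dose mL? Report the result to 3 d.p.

R1 (z=9.0): neutral=0.86, murky=0.33; AND[a·b] → w = 0.2838
R2 (z=18.0): murky=0.33, ¬acidic=1−0.22=0.78; AND[a·b] → w = 0.2574
R3 (z=10.0): ¬clear=1−0.74=0.26, acidic=0.22; AND[a·b] → w = 0.0572
R4 (z=1.1): acidic=0.22, clear=0.74; AND[a·b] → w = 0.1628
Weighted average = (0.2838·9.0 + 0.2574·18.0 + 0.0572·10.0 + 0.1628·1.1) / (0.2838 + 0.2574 + 0.0572 + 0.1628)
  = 7.9385 / 0.7612 = 10.429

10.429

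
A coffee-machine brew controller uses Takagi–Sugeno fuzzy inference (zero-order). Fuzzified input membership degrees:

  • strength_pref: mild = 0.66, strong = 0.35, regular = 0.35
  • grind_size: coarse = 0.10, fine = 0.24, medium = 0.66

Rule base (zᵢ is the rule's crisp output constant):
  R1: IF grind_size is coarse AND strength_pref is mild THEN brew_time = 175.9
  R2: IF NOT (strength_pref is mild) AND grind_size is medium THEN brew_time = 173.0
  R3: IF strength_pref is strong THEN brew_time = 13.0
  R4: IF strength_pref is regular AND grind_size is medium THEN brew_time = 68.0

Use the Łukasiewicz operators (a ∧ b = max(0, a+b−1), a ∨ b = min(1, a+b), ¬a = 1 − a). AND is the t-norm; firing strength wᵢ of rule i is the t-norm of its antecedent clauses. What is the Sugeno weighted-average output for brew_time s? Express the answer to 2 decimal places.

R1 (z=175.9): coarse=0.10, mild=0.66; AND[max(0, a+b−1)] → w = 0.00
R2 (z=173.0): ¬mild=1−0.66=0.34, medium=0.66; AND[max(0, a+b−1)] → w = 0.00
R3 (z=13.0): strong=0.35 → w = 0.35
R4 (z=68.0): regular=0.35, medium=0.66; AND[max(0, a+b−1)] → w = 0.01
Weighted average = (0.00·175.9 + 0.00·173.0 + 0.35·13.0 + 0.01·68.0) / (0.00 + 0.00 + 0.35 + 0.01)
  = 5.2300 / 0.3600 = 14.53

14.53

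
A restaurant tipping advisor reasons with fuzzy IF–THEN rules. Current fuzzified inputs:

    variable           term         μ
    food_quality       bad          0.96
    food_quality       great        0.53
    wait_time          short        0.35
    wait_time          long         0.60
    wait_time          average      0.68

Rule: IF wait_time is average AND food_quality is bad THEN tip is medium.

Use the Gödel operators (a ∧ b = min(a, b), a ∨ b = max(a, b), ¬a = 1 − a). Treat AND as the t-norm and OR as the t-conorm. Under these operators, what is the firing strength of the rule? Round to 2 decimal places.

firing strength: average=0.68, bad=0.96; AND[min(a, b)] → w = 0.68

0.68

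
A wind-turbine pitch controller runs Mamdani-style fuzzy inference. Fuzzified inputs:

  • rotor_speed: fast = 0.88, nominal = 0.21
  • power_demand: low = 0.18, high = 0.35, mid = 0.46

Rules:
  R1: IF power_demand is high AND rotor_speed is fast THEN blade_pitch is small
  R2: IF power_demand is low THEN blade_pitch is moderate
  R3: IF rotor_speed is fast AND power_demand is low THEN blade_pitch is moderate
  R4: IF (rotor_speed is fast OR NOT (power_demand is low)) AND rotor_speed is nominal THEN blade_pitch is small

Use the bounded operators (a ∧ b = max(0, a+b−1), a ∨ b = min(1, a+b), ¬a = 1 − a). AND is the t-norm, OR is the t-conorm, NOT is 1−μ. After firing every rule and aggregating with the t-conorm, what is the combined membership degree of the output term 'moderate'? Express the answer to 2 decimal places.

0.24

R1: high=0.35, fast=0.88; AND[max(0, a+b−1)] → w = 0.23
R2: low=0.18 → w = 0.18
R3: fast=0.88, low=0.18; AND[max(0, a+b−1)] → w = 0.06
R4: (fast=0.88 OR ¬low=1−0.18=0.82) = 1.00; AND[max(0, a+b−1)] with nominal=0.21 → w = 0.21
Rules with consequent 'moderate': {R2, R3} → strengths 0.18, 0.06
Aggregate via t-conorm [min(1, a+b)]: 0.24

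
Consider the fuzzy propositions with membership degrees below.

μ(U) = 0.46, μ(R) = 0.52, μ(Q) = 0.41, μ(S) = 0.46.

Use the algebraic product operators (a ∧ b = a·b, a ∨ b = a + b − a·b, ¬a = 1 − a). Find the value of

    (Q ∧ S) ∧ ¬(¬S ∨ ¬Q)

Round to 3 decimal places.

0.036

Q ∧ S = a·b on (0.4100, 0.4600) = 0.1886
¬S = 1 − 0.4600 = 0.5400
¬Q = 1 − 0.4100 = 0.5900
¬S ∨ ¬Q = a + b − a·b on (0.5400, 0.5900) = 0.8114
¬(¬S ∨ ¬Q) = 1 − 0.8114 = 0.1886
(Q ∧ S) ∧ ¬(¬S ∨ ¬Q) = a·b on (0.1886, 0.1886) = 0.0356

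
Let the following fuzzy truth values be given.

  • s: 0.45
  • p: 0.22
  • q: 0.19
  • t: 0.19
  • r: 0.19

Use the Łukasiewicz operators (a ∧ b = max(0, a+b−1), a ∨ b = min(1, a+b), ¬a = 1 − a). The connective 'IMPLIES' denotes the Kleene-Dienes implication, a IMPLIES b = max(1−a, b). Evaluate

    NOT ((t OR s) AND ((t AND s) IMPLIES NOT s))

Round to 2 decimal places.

0.36

t OR s = min(1, a+b) on (0.19, 0.45) = 0.64
t AND s = max(0, a+b−1) on (0.19, 0.45) = 0.00
NOT s = 1 − 0.45 = 0.55
(t AND s) IMPLIES NOT s  [Kleene-Dienes: max(1−a, b)] with a=0.00, b=0.55 → 1.00
(t OR s) AND ((t AND s) IMPLIES NOT s) = max(0, a+b−1) on (0.64, 1.00) = 0.64
NOT ((t OR s) AND ((t AND s) IMPLIES NOT s)) = 1 − 0.64 = 0.36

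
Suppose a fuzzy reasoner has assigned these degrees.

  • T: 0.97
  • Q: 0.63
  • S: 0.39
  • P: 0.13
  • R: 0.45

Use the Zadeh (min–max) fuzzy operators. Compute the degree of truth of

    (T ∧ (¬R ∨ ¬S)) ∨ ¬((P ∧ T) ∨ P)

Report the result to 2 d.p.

0.87

¬R = 1 − 0.45 = 0.55
¬S = 1 − 0.39 = 0.61
¬R ∨ ¬S = max(a, b) on (0.55, 0.61) = 0.61
T ∧ (¬R ∨ ¬S) = min(a, b) on (0.97, 0.61) = 0.61
P ∧ T = min(a, b) on (0.13, 0.97) = 0.13
(P ∧ T) ∨ P = max(a, b) on (0.13, 0.13) = 0.13
¬((P ∧ T) ∨ P) = 1 − 0.13 = 0.87
(T ∧ (¬R ∨ ¬S)) ∨ ¬((P ∧ T) ∨ P) = max(a, b) on (0.61, 0.87) = 0.87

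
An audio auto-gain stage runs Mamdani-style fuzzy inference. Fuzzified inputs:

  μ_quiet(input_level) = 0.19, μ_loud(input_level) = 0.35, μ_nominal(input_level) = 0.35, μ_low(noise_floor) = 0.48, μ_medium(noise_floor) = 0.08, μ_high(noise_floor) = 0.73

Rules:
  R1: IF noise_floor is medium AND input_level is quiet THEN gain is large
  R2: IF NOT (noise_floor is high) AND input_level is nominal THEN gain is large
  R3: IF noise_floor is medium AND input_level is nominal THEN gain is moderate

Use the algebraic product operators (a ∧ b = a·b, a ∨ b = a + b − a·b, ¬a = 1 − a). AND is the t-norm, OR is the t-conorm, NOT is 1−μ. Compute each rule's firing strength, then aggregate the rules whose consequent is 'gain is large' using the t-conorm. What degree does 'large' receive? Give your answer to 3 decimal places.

0.108

R1: medium=0.08, quiet=0.19; AND[a·b] → w = 0.0152
R2: ¬high=1−0.73=0.27, nominal=0.35; AND[a·b] → w = 0.0945
R3: medium=0.08, nominal=0.35; AND[a·b] → w = 0.0280
Rules with consequent 'large': {R1, R2} → strengths 0.0152, 0.0945
Aggregate via t-conorm [a + b − a·b]: 0.1083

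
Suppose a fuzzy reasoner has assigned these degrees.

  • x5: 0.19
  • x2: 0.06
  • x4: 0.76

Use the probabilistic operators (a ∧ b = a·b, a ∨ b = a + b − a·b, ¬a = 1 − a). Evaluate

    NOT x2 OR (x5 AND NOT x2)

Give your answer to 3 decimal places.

0.951

NOT x2 = 1 − 0.0600 = 0.9400
NOT x2 = 1 − 0.0600 = 0.9400
x5 AND NOT x2 = a·b on (0.1900, 0.9400) = 0.1786
NOT x2 OR (x5 AND NOT x2) = a + b − a·b on (0.9400, 0.1786) = 0.9507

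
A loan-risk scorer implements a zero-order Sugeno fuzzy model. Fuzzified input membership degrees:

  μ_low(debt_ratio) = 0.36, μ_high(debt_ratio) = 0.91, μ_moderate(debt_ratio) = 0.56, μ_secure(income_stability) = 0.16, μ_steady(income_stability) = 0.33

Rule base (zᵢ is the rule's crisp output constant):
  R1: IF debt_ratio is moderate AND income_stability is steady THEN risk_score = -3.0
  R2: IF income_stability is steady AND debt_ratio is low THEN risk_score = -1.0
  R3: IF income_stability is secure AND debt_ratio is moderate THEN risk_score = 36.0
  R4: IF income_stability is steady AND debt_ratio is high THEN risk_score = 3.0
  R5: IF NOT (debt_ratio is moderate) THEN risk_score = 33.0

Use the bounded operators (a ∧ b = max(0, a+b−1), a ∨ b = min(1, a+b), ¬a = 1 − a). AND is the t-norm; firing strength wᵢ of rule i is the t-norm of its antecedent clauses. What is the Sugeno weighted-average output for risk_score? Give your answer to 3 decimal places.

R1 (z=-3.0): moderate=0.56, steady=0.33; AND[max(0, a+b−1)] → w = 0.00
R2 (z=-1.0): steady=0.33, low=0.36; AND[max(0, a+b−1)] → w = 0.00
R3 (z=36.0): secure=0.16, moderate=0.56; AND[max(0, a+b−1)] → w = 0.00
R4 (z=3.0): steady=0.33, high=0.91; AND[max(0, a+b−1)] → w = 0.24
R5 (z=33.0): ¬moderate=1−0.56=0.44 → w = 0.44
Weighted average = (0.00·-3.0 + 0.00·-1.0 + 0.00·36.0 + 0.24·3.0 + 0.44·33.0) / (0.00 + 0.00 + 0.00 + 0.24 + 0.44)
  = 15.2400 / 0.6800 = 22.412

22.412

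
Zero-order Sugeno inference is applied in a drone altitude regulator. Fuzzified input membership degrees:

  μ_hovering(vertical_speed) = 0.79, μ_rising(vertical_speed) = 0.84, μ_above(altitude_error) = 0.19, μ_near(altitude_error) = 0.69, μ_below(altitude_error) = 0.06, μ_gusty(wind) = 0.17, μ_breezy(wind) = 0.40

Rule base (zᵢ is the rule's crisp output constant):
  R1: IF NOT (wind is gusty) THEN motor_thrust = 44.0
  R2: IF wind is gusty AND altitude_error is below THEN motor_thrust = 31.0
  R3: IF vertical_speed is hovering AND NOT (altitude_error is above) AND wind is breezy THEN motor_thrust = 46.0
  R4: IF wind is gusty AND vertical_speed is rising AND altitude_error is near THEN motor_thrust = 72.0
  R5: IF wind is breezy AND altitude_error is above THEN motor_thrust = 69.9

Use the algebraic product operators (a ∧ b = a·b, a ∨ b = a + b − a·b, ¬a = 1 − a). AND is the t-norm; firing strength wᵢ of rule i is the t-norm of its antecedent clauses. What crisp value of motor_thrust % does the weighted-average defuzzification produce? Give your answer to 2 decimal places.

48.02

R1 (z=44.0): ¬gusty=1−0.17=0.83 → w = 0.8300
R2 (z=31.0): gusty=0.17, below=0.06; AND[a·b] → w = 0.0102
R3 (z=46.0): hovering=0.79, ¬above=1−0.19=0.81, breezy=0.40; AND[a·b] → w = 0.2560
R4 (z=72.0): gusty=0.17, rising=0.84, near=0.69; AND[a·b] → w = 0.0985
R5 (z=69.9): breezy=0.40, above=0.19; AND[a·b] → w = 0.0760
Weighted average = (0.8300·44.0 + 0.0102·31.0 + 0.2560·46.0 + 0.0985·72.0 + 0.0760·69.9) / (0.8300 + 0.0102 + 0.2560 + 0.0985 + 0.0760)
  = 61.0171 / 1.2707 = 48.02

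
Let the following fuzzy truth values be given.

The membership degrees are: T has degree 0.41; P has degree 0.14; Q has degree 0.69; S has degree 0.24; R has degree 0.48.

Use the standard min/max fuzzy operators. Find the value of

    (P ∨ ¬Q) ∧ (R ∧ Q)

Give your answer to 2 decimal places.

0.31

¬Q = 1 − 0.69 = 0.31
P ∨ ¬Q = max(a, b) on (0.14, 0.31) = 0.31
R ∧ Q = min(a, b) on (0.48, 0.69) = 0.48
(P ∨ ¬Q) ∧ (R ∧ Q) = min(a, b) on (0.31, 0.48) = 0.31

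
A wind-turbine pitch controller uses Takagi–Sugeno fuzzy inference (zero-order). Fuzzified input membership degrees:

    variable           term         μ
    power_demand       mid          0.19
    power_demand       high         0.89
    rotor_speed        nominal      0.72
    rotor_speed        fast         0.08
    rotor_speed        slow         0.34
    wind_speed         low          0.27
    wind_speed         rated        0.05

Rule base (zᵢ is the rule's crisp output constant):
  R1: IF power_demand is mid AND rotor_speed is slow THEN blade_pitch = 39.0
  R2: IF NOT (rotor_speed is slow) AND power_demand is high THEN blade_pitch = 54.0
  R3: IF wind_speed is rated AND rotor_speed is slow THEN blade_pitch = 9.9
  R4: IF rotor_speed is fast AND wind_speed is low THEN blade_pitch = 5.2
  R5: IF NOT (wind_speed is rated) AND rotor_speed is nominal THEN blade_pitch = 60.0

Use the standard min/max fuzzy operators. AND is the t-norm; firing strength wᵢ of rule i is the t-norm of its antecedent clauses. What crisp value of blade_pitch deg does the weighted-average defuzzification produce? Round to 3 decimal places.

51.271

R1 (z=39.0): mid=0.19, slow=0.34; AND[min(a, b)] → w = 0.19
R2 (z=54.0): ¬slow=1−0.34=0.66, high=0.89; AND[min(a, b)] → w = 0.66
R3 (z=9.9): rated=0.05, slow=0.34; AND[min(a, b)] → w = 0.05
R4 (z=5.2): fast=0.08, low=0.27; AND[min(a, b)] → w = 0.08
R5 (z=60.0): ¬rated=1−0.05=0.95, nominal=0.72; AND[min(a, b)] → w = 0.72
Weighted average = (0.19·39.0 + 0.66·54.0 + 0.05·9.9 + 0.08·5.2 + 0.72·60.0) / (0.19 + 0.66 + 0.05 + 0.08 + 0.72)
  = 87.1610 / 1.7000 = 51.271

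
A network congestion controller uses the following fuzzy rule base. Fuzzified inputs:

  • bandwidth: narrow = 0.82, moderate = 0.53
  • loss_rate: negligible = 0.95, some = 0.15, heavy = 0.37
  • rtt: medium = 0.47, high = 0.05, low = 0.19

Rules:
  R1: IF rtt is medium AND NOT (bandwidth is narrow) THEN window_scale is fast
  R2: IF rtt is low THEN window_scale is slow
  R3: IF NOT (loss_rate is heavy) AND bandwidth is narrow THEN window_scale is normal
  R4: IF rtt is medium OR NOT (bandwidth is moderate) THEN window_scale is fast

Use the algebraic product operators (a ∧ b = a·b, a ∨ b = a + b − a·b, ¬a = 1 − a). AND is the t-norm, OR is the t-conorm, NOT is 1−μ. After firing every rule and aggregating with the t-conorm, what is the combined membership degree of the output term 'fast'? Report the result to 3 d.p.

R1: medium=0.47, ¬narrow=1−0.82=0.18; AND[a·b] → w = 0.0846
R2: low=0.19 → w = 0.1900
R3: ¬heavy=1−0.37=0.63, narrow=0.82; AND[a·b] → w = 0.5166
R4: medium=0.47, ¬moderate=1−0.53=0.47; OR[a + b − a·b] → w = 0.7191
Rules with consequent 'fast': {R1, R4} → strengths 0.0846, 0.7191
Aggregate via t-conorm [a + b − a·b]: 0.7429

0.743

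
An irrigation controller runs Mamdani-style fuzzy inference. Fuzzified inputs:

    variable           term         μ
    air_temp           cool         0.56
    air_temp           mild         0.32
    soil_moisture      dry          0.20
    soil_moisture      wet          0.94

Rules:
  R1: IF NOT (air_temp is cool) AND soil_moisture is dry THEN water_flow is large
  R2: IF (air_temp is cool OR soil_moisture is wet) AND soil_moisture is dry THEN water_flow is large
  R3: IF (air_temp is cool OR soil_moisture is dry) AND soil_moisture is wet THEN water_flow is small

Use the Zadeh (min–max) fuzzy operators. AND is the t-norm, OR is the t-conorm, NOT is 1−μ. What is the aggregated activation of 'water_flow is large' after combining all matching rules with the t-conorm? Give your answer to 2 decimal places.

R1: ¬cool=1−0.56=0.44, dry=0.20; AND[min(a, b)] → w = 0.20
R2: (cool=0.56 OR wet=0.94) = 0.94; AND[min(a, b)] with dry=0.20 → w = 0.20
R3: (cool=0.56 OR dry=0.20) = 0.56; AND[min(a, b)] with wet=0.94 → w = 0.56
Rules with consequent 'large': {R1, R2} → strengths 0.20, 0.20
Aggregate via t-conorm [max(a, b)]: 0.20

0.20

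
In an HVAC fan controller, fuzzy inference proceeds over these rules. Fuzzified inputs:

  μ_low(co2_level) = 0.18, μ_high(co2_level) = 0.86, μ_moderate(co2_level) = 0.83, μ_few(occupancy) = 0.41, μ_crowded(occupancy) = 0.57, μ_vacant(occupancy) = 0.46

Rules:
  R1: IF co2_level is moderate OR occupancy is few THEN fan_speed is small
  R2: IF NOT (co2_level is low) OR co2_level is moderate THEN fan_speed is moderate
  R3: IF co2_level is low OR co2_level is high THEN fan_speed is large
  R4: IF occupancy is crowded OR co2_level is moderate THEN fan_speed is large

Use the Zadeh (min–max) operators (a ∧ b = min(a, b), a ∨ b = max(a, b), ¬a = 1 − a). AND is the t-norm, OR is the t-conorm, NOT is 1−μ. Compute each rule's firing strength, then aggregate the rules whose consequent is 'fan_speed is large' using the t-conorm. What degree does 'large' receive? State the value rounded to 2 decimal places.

0.86

R1: moderate=0.83, few=0.41; OR[max(a, b)] → w = 0.83
R2: ¬low=1−0.18=0.82, moderate=0.83; OR[max(a, b)] → w = 0.83
R3: low=0.18, high=0.86; OR[max(a, b)] → w = 0.86
R4: crowded=0.57, moderate=0.83; OR[max(a, b)] → w = 0.83
Rules with consequent 'large': {R3, R4} → strengths 0.86, 0.83
Aggregate via t-conorm [max(a, b)]: 0.86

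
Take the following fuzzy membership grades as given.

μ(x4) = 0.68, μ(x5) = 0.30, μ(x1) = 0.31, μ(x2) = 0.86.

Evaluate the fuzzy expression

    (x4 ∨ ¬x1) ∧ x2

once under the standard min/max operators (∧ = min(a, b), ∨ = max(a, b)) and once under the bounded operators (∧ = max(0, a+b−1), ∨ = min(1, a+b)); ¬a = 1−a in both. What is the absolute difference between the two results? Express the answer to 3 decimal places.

Under standard min/max:
  ¬x1 = 1 − 0.31 = 0.69
  x4 ∨ ¬x1 = max(a, b) on (0.68, 0.69) = 0.69
  (x4 ∨ ¬x1) ∧ x2 = min(a, b) on (0.69, 0.86) = 0.69
  → value = 0.6900
Under bounded:
  ¬x1 = 1 − 0.31 = 0.69
  x4 ∨ ¬x1 = min(1, a+b) on (0.68, 0.69) = 1.00
  (x4 ∨ ¬x1) ∧ x2 = max(0, a+b−1) on (1.00, 0.86) = 0.86
  → value = 0.8600
|0.6900 − 0.8600| = 0.170

0.170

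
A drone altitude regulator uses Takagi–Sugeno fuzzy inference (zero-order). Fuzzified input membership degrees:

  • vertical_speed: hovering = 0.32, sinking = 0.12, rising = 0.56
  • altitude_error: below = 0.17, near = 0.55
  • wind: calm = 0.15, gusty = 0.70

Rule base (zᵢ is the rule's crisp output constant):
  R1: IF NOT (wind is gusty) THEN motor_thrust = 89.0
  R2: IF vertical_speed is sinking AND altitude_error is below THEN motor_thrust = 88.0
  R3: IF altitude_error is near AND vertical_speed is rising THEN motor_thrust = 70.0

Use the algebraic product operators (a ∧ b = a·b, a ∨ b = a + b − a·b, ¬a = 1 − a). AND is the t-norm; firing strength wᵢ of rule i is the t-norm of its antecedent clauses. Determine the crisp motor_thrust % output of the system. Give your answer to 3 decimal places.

79.655

R1 (z=89.0): ¬gusty=1−0.70=0.30 → w = 0.3000
R2 (z=88.0): sinking=0.12, below=0.17; AND[a·b] → w = 0.0204
R3 (z=70.0): near=0.55, rising=0.56; AND[a·b] → w = 0.3080
Weighted average = (0.3000·89.0 + 0.0204·88.0 + 0.3080·70.0) / (0.3000 + 0.0204 + 0.3080)
  = 50.0552 / 0.6284 = 79.655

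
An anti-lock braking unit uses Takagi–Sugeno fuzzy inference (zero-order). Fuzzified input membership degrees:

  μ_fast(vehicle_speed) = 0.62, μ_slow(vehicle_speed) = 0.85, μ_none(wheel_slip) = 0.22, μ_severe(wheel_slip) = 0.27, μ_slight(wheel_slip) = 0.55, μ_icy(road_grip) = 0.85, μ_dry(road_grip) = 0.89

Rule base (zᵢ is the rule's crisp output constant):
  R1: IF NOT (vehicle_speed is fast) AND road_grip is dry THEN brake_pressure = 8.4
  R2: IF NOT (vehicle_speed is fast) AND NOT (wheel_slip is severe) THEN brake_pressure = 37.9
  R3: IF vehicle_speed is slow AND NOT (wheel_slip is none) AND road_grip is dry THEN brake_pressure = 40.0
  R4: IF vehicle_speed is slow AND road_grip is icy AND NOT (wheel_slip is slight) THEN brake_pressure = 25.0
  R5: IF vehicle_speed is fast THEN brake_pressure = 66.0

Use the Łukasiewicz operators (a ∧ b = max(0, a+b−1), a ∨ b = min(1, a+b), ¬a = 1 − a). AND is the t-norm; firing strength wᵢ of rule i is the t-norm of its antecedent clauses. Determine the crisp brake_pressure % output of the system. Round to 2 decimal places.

43.06

R1 (z=8.4): ¬fast=1−0.62=0.38, dry=0.89; AND[max(0, a+b−1)] → w = 0.27
R2 (z=37.9): ¬fast=1−0.62=0.38, ¬severe=1−0.27=0.73; AND[max(0, a+b−1)] → w = 0.11
R3 (z=40.0): slow=0.85, ¬none=1−0.22=0.78, dry=0.89; AND[max(0, a+b−1)] → w = 0.52
R4 (z=25.0): slow=0.85, icy=0.85, ¬slight=1−0.55=0.45; AND[max(0, a+b−1)] → w = 0.15
R5 (z=66.0): fast=0.62 → w = 0.62
Weighted average = (0.27·8.4 + 0.11·37.9 + 0.52·40.0 + 0.15·25.0 + 0.62·66.0) / (0.27 + 0.11 + 0.52 + 0.15 + 0.62)
  = 71.9070 / 1.6700 = 43.06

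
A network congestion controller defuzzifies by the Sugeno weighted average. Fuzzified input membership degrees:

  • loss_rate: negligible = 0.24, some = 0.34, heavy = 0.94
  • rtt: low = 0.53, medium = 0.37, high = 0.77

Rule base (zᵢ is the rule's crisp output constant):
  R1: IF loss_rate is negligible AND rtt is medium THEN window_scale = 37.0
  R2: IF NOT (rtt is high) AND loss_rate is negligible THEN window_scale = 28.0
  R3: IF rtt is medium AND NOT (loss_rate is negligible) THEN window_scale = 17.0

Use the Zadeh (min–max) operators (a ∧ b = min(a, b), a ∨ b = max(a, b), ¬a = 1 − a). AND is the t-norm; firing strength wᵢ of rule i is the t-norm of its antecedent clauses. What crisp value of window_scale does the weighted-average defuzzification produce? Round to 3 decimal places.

25.726

R1 (z=37.0): negligible=0.24, medium=0.37; AND[min(a, b)] → w = 0.24
R2 (z=28.0): ¬high=1−0.77=0.23, negligible=0.24; AND[min(a, b)] → w = 0.23
R3 (z=17.0): medium=0.37, ¬negligible=1−0.24=0.76; AND[min(a, b)] → w = 0.37
Weighted average = (0.24·37.0 + 0.23·28.0 + 0.37·17.0) / (0.24 + 0.23 + 0.37)
  = 21.6100 / 0.8400 = 25.726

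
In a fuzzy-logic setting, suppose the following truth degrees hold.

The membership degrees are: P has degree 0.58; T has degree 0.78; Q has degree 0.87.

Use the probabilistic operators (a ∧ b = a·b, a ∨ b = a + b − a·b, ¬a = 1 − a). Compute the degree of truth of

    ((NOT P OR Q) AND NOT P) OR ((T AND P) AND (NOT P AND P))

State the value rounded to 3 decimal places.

0.456

NOT P = 1 − 0.5800 = 0.4200
NOT P OR Q = a + b − a·b on (0.4200, 0.8700) = 0.9246
NOT P = 1 − 0.5800 = 0.4200
(NOT P OR Q) AND NOT P = a·b on (0.9246, 0.4200) = 0.3883
T AND P = a·b on (0.7800, 0.5800) = 0.4524
NOT P = 1 − 0.5800 = 0.4200
NOT P AND P = a·b on (0.4200, 0.5800) = 0.2436
(T AND P) AND (NOT P AND P) = a·b on (0.4524, 0.2436) = 0.1102
((NOT P OR Q) AND NOT P) OR ((T AND P) AND (NOT P AND P)) = a + b − a·b on (0.3883, 0.1102) = 0.4557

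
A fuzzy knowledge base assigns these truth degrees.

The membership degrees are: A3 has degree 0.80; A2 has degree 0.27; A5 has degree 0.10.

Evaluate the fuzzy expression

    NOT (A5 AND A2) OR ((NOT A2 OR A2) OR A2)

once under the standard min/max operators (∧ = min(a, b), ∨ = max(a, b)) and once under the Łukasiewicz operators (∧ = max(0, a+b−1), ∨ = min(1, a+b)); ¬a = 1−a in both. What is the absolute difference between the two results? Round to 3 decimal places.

Under standard min/max:
  A5 AND A2 = min(a, b) on (0.10, 0.27) = 0.10
  NOT (A5 AND A2) = 1 − 0.10 = 0.90
  NOT A2 = 1 − 0.27 = 0.73
  NOT A2 OR A2 = max(a, b) on (0.73, 0.27) = 0.73
  (NOT A2 OR A2) OR A2 = max(a, b) on (0.73, 0.27) = 0.73
  NOT (A5 AND A2) OR ((NOT A2 OR A2) OR A2) = max(a, b) on (0.90, 0.73) = 0.90
  → value = 0.9000
Under Łukasiewicz:
  A5 AND A2 = max(0, a+b−1) on (0.10, 0.27) = 0.00
  NOT (A5 AND A2) = 1 − 0.00 = 1.00
  NOT A2 = 1 − 0.27 = 0.73
  NOT A2 OR A2 = min(1, a+b) on (0.73, 0.27) = 1.00
  (NOT A2 OR A2) OR A2 = min(1, a+b) on (1.00, 0.27) = 1.00
  NOT (A5 AND A2) OR ((NOT A2 OR A2) OR A2) = min(1, a+b) on (1.00, 1.00) = 1.00
  → value = 1.0000
|0.9000 − 1.0000| = 0.100

0.100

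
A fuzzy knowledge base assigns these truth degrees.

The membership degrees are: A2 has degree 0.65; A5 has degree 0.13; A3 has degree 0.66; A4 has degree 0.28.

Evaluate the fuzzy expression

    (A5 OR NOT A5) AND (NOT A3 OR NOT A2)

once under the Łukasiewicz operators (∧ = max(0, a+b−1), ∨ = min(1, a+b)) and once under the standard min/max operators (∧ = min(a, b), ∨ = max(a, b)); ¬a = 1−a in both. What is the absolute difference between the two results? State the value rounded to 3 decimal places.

Under Łukasiewicz:
  NOT A5 = 1 − 0.13 = 0.87
  A5 OR NOT A5 = min(1, a+b) on (0.13, 0.87) = 1.00
  NOT A3 = 1 − 0.66 = 0.34
  NOT A2 = 1 − 0.65 = 0.35
  NOT A3 OR NOT A2 = min(1, a+b) on (0.34, 0.35) = 0.69
  (A5 OR NOT A5) AND (NOT A3 OR NOT A2) = max(0, a+b−1) on (1.00, 0.69) = 0.69
  → value = 0.6900
Under standard min/max:
  NOT A5 = 1 − 0.13 = 0.87
  A5 OR NOT A5 = max(a, b) on (0.13, 0.87) = 0.87
  NOT A3 = 1 − 0.66 = 0.34
  NOT A2 = 1 − 0.65 = 0.35
  NOT A3 OR NOT A2 = max(a, b) on (0.34, 0.35) = 0.35
  (A5 OR NOT A5) AND (NOT A3 OR NOT A2) = min(a, b) on (0.87, 0.35) = 0.35
  → value = 0.3500
|0.6900 − 0.3500| = 0.340

0.340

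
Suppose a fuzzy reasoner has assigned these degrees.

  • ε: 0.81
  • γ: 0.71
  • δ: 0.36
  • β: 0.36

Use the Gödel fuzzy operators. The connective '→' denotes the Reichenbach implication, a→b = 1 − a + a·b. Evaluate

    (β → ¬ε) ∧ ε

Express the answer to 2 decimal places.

¬ε = 1 − 0.81 = 0.19
β → ¬ε  [Reichenbach: 1 − a + a·b] with a=0.36, b=0.19 → 0.71
(β → ¬ε) ∧ ε = min(a, b) on (0.71, 0.81) = 0.71

0.71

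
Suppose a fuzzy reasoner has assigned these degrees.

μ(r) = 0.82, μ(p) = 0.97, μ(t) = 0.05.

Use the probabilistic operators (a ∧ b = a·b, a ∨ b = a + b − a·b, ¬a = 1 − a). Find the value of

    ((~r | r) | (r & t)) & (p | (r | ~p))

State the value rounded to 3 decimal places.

~r = 1 − 0.8200 = 0.1800
~r | r = a + b − a·b on (0.1800, 0.8200) = 0.8524
r & t = a·b on (0.8200, 0.0500) = 0.0410
(~r | r) | (r & t) = a + b − a·b on (0.8524, 0.0410) = 0.8585
~p = 1 − 0.9700 = 0.0300
r | ~p = a + b − a·b on (0.8200, 0.0300) = 0.8254
p | (r | ~p) = a + b − a·b on (0.9700, 0.8254) = 0.9948
((~r | r) | (r & t)) & (p | (r | ~p)) = a·b on (0.8585, 0.9948) = 0.8540

0.854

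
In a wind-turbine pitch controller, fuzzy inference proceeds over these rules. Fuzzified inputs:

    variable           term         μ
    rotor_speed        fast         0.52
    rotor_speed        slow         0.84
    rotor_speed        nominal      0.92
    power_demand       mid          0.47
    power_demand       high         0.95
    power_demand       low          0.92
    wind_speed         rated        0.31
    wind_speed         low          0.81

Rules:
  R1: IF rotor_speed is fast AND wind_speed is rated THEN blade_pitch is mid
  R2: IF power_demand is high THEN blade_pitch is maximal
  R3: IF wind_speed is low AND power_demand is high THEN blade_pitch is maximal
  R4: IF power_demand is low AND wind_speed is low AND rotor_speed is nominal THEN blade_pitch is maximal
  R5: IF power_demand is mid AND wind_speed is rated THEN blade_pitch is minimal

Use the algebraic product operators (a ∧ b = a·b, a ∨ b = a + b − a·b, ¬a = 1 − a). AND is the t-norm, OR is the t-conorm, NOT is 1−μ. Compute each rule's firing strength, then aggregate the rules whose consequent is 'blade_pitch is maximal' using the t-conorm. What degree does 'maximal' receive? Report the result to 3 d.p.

R1: fast=0.52, rated=0.31; AND[a·b] → w = 0.1612
R2: high=0.95 → w = 0.9500
R3: low=0.81, high=0.95; AND[a·b] → w = 0.7695
R4: low=0.92, low=0.81, nominal=0.92; AND[a·b] → w = 0.6856
R5: mid=0.47, rated=0.31; AND[a·b] → w = 0.1457
Rules with consequent 'maximal': {R2, R3, R4} → strengths 0.9500, 0.7695, 0.6856
Aggregate via t-conorm [a + b − a·b]: 0.9964

0.996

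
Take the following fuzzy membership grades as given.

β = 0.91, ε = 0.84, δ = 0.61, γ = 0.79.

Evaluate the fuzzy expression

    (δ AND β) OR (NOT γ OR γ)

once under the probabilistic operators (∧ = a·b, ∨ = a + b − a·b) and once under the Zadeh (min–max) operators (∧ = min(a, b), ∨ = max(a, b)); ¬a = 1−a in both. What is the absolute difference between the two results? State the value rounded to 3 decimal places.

0.136

Under probabilistic:
  δ AND β = a·b on (0.6100, 0.9100) = 0.5551
  NOT γ = 1 − 0.7900 = 0.2100
  NOT γ OR γ = a + b − a·b on (0.2100, 0.7900) = 0.8341
  (δ AND β) OR (NOT γ OR γ) = a + b − a·b on (0.5551, 0.8341) = 0.9262
  → value = 0.9262
Under Zadeh (min–max):
  δ AND β = min(a, b) on (0.61, 0.91) = 0.61
  NOT γ = 1 − 0.79 = 0.21
  NOT γ OR γ = max(a, b) on (0.21, 0.79) = 0.79
  (δ AND β) OR (NOT γ OR γ) = max(a, b) on (0.61, 0.79) = 0.79
  → value = 0.7900
|0.9262 − 0.7900| = 0.136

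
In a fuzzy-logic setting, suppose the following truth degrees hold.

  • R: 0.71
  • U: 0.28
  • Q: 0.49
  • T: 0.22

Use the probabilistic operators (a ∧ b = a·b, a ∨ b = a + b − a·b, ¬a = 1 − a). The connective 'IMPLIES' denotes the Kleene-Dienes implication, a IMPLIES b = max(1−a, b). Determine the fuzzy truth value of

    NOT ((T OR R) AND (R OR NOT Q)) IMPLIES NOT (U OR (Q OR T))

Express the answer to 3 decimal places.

0.664

T OR R = a + b − a·b on (0.2200, 0.7100) = 0.7738
NOT Q = 1 − 0.4900 = 0.5100
R OR NOT Q = a + b − a·b on (0.7100, 0.5100) = 0.8579
(T OR R) AND (R OR NOT Q) = a·b on (0.7738, 0.8579) = 0.6638
NOT ((T OR R) AND (R OR NOT Q)) = 1 − 0.6638 = 0.3362
Q OR T = a + b − a·b on (0.4900, 0.2200) = 0.6022
U OR (Q OR T) = a + b − a·b on (0.2800, 0.6022) = 0.7136
NOT (U OR (Q OR T)) = 1 − 0.7136 = 0.2864
NOT ((T OR R) AND (R OR NOT Q)) IMPLIES NOT (U OR (Q OR T))  [Kleene-Dienes: max(1−a, b)] with a=0.3362, b=0.2864 → 0.6638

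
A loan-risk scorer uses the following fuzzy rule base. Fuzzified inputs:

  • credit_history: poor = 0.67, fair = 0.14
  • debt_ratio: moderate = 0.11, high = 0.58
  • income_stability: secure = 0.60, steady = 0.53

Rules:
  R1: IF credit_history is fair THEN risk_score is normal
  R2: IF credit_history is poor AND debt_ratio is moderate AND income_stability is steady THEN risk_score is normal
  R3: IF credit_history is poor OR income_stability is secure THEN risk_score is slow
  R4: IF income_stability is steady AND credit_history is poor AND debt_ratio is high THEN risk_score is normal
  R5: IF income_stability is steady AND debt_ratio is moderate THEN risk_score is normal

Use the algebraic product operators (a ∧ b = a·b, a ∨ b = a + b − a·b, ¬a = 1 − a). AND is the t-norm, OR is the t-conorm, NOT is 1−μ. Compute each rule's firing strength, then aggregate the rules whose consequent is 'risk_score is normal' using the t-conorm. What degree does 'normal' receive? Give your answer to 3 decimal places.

R1: fair=0.14 → w = 0.1400
R2: poor=0.67, moderate=0.11, steady=0.53; AND[a·b] → w = 0.0391
R3: poor=0.67, secure=0.60; OR[a + b − a·b] → w = 0.8680
R4: steady=0.53, poor=0.67, high=0.58; AND[a·b] → w = 0.2060
R5: steady=0.53, moderate=0.11; AND[a·b] → w = 0.0583
Rules with consequent 'normal': {R1, R2, R4, R5} → strengths 0.1400, 0.0391, 0.2060, 0.0583
Aggregate via t-conorm [a + b − a·b]: 0.3821

0.382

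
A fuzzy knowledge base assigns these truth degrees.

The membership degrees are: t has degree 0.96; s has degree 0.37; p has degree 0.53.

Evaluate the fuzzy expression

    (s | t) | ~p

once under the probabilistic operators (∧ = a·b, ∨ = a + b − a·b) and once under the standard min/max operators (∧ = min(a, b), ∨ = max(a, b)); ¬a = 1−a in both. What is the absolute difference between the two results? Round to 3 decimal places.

Under probabilistic:
  s | t = a + b − a·b on (0.3700, 0.9600) = 0.9748
  ~p = 1 − 0.5300 = 0.4700
  (s | t) | ~p = a + b − a·b on (0.9748, 0.4700) = 0.9866
  → value = 0.9866
Under standard min/max:
  s | t = max(a, b) on (0.37, 0.96) = 0.96
  ~p = 1 − 0.53 = 0.47
  (s | t) | ~p = max(a, b) on (0.96, 0.47) = 0.96
  → value = 0.9600
|0.9866 − 0.9600| = 0.027

0.027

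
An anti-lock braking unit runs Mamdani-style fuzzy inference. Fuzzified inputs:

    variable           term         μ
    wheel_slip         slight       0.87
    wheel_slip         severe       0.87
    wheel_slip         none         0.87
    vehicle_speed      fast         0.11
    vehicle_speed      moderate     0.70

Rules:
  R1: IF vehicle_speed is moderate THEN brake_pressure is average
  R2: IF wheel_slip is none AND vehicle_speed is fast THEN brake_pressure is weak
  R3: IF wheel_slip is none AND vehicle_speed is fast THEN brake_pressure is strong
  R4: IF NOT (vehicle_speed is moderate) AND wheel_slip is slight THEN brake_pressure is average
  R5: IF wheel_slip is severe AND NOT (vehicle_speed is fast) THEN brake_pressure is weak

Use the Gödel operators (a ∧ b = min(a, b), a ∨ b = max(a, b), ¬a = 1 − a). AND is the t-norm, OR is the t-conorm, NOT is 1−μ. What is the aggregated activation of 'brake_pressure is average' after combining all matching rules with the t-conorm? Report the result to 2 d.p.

R1: moderate=0.70 → w = 0.70
R2: none=0.87, fast=0.11; AND[min(a, b)] → w = 0.11
R3: none=0.87, fast=0.11; AND[min(a, b)] → w = 0.11
R4: ¬moderate=1−0.70=0.30, slight=0.87; AND[min(a, b)] → w = 0.30
R5: severe=0.87, ¬fast=1−0.11=0.89; AND[min(a, b)] → w = 0.87
Rules with consequent 'average': {R1, R4} → strengths 0.70, 0.30
Aggregate via t-conorm [max(a, b)]: 0.70

0.70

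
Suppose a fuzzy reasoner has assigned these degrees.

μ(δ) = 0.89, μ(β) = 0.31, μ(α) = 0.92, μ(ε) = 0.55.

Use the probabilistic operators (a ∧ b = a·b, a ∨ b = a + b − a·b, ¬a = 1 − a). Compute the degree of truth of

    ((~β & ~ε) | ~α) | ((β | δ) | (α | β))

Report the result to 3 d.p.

~β = 1 − 0.3100 = 0.6900
~ε = 1 − 0.5500 = 0.4500
~β & ~ε = a·b on (0.6900, 0.4500) = 0.3105
~α = 1 − 0.9200 = 0.0800
(~β & ~ε) | ~α = a + b − a·b on (0.3105, 0.0800) = 0.3657
β | δ = a + b − a·b on (0.3100, 0.8900) = 0.9241
α | β = a + b − a·b on (0.9200, 0.3100) = 0.9448
(β | δ) | (α | β) = a + b − a·b on (0.9241, 0.9448) = 0.9958
((~β & ~ε) | ~α) | ((β | δ) | (α | β)) = a + b − a·b on (0.3657, 0.9958) = 0.9973

0.997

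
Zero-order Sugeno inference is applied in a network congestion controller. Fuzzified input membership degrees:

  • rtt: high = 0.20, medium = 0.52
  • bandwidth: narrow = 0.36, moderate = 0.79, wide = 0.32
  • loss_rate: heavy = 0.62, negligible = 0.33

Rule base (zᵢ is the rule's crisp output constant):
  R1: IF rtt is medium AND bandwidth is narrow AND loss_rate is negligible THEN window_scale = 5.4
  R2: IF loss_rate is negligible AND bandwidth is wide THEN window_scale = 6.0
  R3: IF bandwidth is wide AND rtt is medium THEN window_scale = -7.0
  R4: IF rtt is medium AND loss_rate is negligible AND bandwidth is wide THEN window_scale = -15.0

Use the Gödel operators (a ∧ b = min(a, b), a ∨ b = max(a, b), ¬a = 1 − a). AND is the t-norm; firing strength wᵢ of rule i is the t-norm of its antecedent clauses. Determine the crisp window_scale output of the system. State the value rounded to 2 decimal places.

-2.59

R1 (z=5.4): medium=0.52, narrow=0.36, negligible=0.33; AND[min(a, b)] → w = 0.33
R2 (z=6.0): negligible=0.33, wide=0.32; AND[min(a, b)] → w = 0.32
R3 (z=-7.0): wide=0.32, medium=0.52; AND[min(a, b)] → w = 0.32
R4 (z=-15.0): medium=0.52, negligible=0.33, wide=0.32; AND[min(a, b)] → w = 0.32
Weighted average = (0.33·5.4 + 0.32·6.0 + 0.32·-7.0 + 0.32·-15.0) / (0.33 + 0.32 + 0.32 + 0.32)
  = -3.3380 / 1.2900 = -2.59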